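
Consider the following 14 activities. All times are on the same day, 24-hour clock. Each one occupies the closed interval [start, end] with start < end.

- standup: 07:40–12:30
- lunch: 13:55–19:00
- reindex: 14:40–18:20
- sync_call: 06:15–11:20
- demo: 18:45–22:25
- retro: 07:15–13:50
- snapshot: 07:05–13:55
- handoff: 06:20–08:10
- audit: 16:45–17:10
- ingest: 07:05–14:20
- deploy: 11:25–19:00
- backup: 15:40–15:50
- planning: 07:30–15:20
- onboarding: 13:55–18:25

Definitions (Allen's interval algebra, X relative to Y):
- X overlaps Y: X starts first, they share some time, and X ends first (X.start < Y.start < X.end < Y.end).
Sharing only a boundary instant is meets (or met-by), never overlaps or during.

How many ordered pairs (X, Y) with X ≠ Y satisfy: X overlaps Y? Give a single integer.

Checking all 182 ordered pairs for relation 'overlaps'; matching pairs in alphabetical order:
(deploy, demo): deploy overlaps demo ✓
(handoff, ingest): handoff overlaps ingest ✓
(handoff, planning): handoff overlaps planning ✓
(handoff, retro): handoff overlaps retro ✓
(handoff, snapshot): handoff overlaps snapshot ✓
(handoff, standup): handoff overlaps standup ✓
(ingest, deploy): ingest overlaps deploy ✓
(ingest, lunch): ingest overlaps lunch ✓
(ingest, onboarding): ingest overlaps onboarding ✓
(ingest, planning): ingest overlaps planning ✓
(lunch, demo): lunch overlaps demo ✓
(planning, deploy): planning overlaps deploy ✓
(planning, lunch): planning overlaps lunch ✓
(planning, onboarding): planning overlaps onboarding ✓
(planning, reindex): planning overlaps reindex ✓
(retro, deploy): retro overlaps deploy ✓
(retro, planning): retro overlaps planning ✓
(snapshot, deploy): snapshot overlaps deploy ✓
(snapshot, planning): snapshot overlaps planning ✓
(standup, deploy): standup overlaps deploy ✓
(sync_call, ingest): sync_call overlaps ingest ✓
(sync_call, planning): sync_call overlaps planning ✓
(sync_call, retro): sync_call overlaps retro ✓
(sync_call, snapshot): sync_call overlaps snapshot ✓
... plus 1 further pairs not listed.
Count: 25.

25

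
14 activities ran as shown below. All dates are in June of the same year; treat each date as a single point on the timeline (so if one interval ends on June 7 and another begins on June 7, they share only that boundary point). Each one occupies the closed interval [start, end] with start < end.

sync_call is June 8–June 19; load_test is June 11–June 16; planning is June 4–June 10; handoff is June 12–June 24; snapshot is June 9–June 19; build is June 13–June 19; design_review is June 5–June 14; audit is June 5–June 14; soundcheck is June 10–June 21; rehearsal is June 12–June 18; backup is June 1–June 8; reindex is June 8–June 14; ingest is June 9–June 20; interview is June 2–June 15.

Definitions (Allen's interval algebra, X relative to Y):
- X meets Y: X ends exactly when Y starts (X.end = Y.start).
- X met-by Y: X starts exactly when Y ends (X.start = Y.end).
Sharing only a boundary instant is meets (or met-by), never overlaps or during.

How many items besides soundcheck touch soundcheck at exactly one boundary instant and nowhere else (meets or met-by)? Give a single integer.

Target soundcheck = [June 10, June 21].
audit [June 5, June 14] → overlaps → no.
backup [June 1, June 8] → before → no.
build [June 13, June 19] → during → no.
design_review [June 5, June 14] → overlaps → no.
handoff [June 12, June 24] → overlapped-by → no.
ingest [June 9, June 20] → overlaps → no.
interview [June 2, June 15] → overlaps → no.
load_test [June 11, June 16] → during → no.
planning [June 4, June 10] → meets → counts.
rehearsal [June 12, June 18] → during → no.
reindex [June 8, June 14] → overlaps → no.
snapshot [June 9, June 19] → overlaps → no.
sync_call [June 8, June 19] → overlaps → no.
Total: 1.

1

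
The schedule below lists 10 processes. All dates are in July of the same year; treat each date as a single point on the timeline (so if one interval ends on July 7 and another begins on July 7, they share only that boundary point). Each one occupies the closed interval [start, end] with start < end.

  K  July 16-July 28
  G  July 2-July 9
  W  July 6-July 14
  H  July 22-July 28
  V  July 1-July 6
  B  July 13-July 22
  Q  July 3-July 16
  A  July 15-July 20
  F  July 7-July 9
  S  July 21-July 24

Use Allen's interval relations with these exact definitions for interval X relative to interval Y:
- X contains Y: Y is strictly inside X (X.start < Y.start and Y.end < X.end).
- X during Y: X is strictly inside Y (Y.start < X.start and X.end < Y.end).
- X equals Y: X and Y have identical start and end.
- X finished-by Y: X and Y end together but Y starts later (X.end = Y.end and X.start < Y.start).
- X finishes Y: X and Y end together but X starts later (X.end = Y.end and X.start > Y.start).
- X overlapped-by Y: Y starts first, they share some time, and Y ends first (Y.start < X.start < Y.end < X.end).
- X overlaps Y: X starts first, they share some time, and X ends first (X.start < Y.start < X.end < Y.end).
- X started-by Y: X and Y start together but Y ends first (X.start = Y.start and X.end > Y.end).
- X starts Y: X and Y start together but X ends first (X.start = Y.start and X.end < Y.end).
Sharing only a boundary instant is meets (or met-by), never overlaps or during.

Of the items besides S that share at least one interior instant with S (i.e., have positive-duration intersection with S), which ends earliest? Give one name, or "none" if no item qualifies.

Target S = [July 21, July 24].
A [July 15, July 20] → before → excluded.
B [July 13, July 22] → overlaps → candidate.
F [July 7, July 9] → before → excluded.
G [July 2, July 9] → before → excluded.
H [July 22, July 28] → overlapped-by → candidate.
K [July 16, July 28] → contains → candidate.
Q [July 3, July 16] → before → excluded.
V [July 1, July 6] → before → excluded.
W [July 6, July 14] → before → excluded.
Among candidates, earliest end is July 22 → B.

B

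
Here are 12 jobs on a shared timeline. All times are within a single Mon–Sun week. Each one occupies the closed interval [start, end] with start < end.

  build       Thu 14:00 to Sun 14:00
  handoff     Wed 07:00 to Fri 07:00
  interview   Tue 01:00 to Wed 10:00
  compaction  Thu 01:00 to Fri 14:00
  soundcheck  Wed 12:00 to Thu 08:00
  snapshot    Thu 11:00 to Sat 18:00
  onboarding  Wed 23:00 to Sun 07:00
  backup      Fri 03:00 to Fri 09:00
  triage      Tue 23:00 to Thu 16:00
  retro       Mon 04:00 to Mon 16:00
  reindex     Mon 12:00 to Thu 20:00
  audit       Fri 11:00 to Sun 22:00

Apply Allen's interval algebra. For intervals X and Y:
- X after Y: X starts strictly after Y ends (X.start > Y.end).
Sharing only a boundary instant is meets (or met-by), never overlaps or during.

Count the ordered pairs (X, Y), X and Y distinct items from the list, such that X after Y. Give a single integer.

Checking all 132 ordered pairs for relation 'after'; matching pairs in alphabetical order:
(audit, backup): audit after backup ✓
(audit, handoff): audit after handoff ✓
(audit, interview): audit after interview ✓
(audit, reindex): audit after reindex ✓
(audit, retro): audit after retro ✓
(audit, soundcheck): audit after soundcheck ✓
(audit, triage): audit after triage ✓
(backup, interview): backup after interview ✓
(backup, reindex): backup after reindex ✓
(backup, retro): backup after retro ✓
(backup, soundcheck): backup after soundcheck ✓
(backup, triage): backup after triage ✓
(build, interview): build after interview ✓
(build, retro): build after retro ✓
(build, soundcheck): build after soundcheck ✓
(compaction, interview): compaction after interview ✓
(compaction, retro): compaction after retro ✓
(handoff, retro): handoff after retro ✓
(interview, retro): interview after retro ✓
(onboarding, interview): onboarding after interview ✓
(onboarding, retro): onboarding after retro ✓
(snapshot, interview): snapshot after interview ✓
(snapshot, retro): snapshot after retro ✓
(snapshot, soundcheck): snapshot after soundcheck ✓
... plus 3 further pairs not listed.
Count: 27.

27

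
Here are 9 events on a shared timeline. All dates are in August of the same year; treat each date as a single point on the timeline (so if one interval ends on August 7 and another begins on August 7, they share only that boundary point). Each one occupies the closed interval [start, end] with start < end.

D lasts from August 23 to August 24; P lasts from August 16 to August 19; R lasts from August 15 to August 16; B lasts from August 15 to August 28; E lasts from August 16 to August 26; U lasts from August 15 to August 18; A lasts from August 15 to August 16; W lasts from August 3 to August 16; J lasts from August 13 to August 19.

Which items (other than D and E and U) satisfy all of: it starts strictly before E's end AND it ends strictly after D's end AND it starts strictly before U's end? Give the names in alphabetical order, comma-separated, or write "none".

Conditions: its start is strictly before E's end (X.start < August 26) AND its end is strictly after D's end (X.end > August 24) AND its start is strictly before U's end (X.start < August 18).
A: start August 15 < August 26? ✓; end August 16 > August 24? ✗; start August 15 < August 18? ✓ → no.
B: start August 15 < August 26? ✓; end August 28 > August 24? ✓; start August 15 < August 18? ✓ → yes.
J: start August 13 < August 26? ✓; end August 19 > August 24? ✗; start August 13 < August 18? ✓ → no.
P: start August 16 < August 26? ✓; end August 19 > August 24? ✗; start August 16 < August 18? ✓ → no.
R: start August 15 < August 26? ✓; end August 16 > August 24? ✗; start August 15 < August 18? ✓ → no.
W: start August 3 < August 26? ✓; end August 16 > August 24? ✗; start August 3 < August 18? ✓ → no.
Result: B.

B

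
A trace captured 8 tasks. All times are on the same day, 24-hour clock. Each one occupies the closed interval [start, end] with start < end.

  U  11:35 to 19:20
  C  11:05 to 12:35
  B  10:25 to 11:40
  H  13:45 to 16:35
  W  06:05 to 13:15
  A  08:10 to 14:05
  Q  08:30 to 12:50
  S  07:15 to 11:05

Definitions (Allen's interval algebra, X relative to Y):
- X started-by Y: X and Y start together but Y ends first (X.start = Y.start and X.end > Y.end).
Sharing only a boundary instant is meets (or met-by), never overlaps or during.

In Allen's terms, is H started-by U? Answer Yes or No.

No

H = [13:45, 16:35], U = [11:35, 19:20].
Actual relation of H to U: during.
Asked whether 'started-by' holds → No.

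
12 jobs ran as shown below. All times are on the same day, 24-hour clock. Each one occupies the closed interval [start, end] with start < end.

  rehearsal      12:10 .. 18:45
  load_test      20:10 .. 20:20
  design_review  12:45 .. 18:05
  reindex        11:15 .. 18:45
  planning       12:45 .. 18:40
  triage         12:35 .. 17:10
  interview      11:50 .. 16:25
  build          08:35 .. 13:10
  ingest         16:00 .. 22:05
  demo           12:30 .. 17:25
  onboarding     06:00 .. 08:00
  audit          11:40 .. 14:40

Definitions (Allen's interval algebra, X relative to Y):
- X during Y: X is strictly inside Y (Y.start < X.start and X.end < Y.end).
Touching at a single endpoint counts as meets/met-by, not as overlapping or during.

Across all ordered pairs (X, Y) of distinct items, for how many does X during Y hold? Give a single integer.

12

Checking all 132 ordered pairs for relation 'during'; matching pairs in alphabetical order:
(audit, reindex): audit during reindex ✓
(demo, rehearsal): demo during rehearsal ✓
(demo, reindex): demo during reindex ✓
(design_review, rehearsal): design_review during rehearsal ✓
(design_review, reindex): design_review during reindex ✓
(interview, reindex): interview during reindex ✓
(load_test, ingest): load_test during ingest ✓
(planning, rehearsal): planning during rehearsal ✓
(planning, reindex): planning during reindex ✓
(triage, demo): triage during demo ✓
(triage, rehearsal): triage during rehearsal ✓
(triage, reindex): triage during reindex ✓
Count: 12.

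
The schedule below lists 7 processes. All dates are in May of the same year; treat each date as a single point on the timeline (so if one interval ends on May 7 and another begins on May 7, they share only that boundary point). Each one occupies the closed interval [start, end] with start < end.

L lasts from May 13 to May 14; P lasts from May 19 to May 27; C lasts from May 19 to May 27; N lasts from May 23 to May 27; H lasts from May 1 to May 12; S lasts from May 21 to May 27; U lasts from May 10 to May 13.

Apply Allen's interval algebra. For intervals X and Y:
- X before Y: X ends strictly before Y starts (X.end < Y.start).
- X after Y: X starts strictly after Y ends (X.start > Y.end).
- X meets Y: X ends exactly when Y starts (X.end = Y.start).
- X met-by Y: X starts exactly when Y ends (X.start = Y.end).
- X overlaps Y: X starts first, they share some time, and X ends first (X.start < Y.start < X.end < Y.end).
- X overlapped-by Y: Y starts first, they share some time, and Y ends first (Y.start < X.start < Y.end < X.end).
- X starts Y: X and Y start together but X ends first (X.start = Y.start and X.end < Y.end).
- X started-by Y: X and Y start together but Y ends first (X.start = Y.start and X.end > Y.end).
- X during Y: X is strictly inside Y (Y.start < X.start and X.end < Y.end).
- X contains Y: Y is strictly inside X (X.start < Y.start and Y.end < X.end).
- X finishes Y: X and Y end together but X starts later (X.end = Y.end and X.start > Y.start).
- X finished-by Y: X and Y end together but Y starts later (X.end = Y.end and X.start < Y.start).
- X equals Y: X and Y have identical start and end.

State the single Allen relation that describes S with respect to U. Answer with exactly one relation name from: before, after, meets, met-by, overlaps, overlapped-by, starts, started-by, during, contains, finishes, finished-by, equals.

S = [May 21, May 27]; U = [May 10, May 13].
Compare endpoints: S.start > U.start, S.start > U.end, S.end > U.start, S.end > U.end.
That pattern is 'after'.

after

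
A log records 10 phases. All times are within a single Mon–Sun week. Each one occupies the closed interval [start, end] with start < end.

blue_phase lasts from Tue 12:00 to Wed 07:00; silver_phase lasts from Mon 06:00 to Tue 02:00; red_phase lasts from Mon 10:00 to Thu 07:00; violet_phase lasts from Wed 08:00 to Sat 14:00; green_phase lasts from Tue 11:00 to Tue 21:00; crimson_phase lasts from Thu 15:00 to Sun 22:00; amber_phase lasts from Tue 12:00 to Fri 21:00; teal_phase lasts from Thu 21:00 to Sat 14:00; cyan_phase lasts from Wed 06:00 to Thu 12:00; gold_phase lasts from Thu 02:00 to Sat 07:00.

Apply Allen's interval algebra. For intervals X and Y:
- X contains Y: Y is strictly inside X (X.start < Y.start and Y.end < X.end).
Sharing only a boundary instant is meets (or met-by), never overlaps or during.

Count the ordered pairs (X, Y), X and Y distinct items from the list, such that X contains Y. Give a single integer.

Checking all 90 ordered pairs for relation 'contains'; matching pairs in alphabetical order:
(amber_phase, cyan_phase): amber_phase contains cyan_phase ✓
(crimson_phase, teal_phase): crimson_phase contains teal_phase ✓
(red_phase, blue_phase): red_phase contains blue_phase ✓
(red_phase, green_phase): red_phase contains green_phase ✓
(violet_phase, gold_phase): violet_phase contains gold_phase ✓
Count: 5.

5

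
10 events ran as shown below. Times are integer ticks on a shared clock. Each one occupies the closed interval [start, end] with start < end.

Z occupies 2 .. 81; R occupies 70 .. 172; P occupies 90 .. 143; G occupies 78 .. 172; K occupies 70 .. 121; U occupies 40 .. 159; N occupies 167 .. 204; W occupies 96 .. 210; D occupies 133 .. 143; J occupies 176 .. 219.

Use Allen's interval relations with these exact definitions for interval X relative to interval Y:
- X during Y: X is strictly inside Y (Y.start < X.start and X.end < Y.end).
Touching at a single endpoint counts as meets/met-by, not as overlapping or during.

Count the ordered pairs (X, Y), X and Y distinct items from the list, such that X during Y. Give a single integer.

9

Checking all 90 ordered pairs for relation 'during'; matching pairs in alphabetical order:
(D, G): D during G ✓
(D, R): D during R ✓
(D, U): D during U ✓
(D, W): D during W ✓
(K, U): K during U ✓
(N, W): N during W ✓
(P, G): P during G ✓
(P, R): P during R ✓
(P, U): P during U ✓
Count: 9.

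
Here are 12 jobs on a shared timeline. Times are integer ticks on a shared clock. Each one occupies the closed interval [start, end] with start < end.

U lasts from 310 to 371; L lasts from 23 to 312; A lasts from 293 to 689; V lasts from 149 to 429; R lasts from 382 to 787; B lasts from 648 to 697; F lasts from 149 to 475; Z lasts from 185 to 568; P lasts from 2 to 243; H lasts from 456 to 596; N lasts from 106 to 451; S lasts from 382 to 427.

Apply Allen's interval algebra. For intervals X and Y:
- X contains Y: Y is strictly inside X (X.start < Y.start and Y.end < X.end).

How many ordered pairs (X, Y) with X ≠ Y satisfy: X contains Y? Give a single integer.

Checking all 132 ordered pairs for relation 'contains'; matching pairs in alphabetical order:
(A, H): A contains H ✓
(A, S): A contains S ✓
(A, U): A contains U ✓
(F, S): F contains S ✓
(F, U): F contains U ✓
(N, S): N contains S ✓
(N, U): N contains U ✓
(N, V): N contains V ✓
(R, B): R contains B ✓
(R, H): R contains H ✓
(V, S): V contains S ✓
(V, U): V contains U ✓
(Z, S): Z contains S ✓
(Z, U): Z contains U ✓
Count: 14.

14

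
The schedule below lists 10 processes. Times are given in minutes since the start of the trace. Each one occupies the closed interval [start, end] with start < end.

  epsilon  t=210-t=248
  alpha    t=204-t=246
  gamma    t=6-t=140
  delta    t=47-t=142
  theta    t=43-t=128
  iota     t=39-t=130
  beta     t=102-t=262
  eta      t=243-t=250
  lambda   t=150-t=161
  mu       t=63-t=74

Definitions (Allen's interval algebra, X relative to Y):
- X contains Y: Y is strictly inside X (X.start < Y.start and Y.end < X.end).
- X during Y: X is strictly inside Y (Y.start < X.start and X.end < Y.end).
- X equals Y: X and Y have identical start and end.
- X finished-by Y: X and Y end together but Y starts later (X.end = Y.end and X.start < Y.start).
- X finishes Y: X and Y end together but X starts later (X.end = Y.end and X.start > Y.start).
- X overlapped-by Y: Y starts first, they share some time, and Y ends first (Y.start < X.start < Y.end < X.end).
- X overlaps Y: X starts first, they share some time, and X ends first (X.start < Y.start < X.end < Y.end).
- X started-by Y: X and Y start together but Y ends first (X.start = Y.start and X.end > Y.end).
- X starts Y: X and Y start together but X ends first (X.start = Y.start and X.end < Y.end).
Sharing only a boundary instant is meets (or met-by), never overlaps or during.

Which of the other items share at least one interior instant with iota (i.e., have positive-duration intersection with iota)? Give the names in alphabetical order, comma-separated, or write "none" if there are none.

Target iota = [t=39, t=130].
alpha [t=204, t=246] → after → no.
beta [t=102, t=262] → overlapped-by → yes.
delta [t=47, t=142] → overlapped-by → yes.
epsilon [t=210, t=248] → after → no.
eta [t=243, t=250] → after → no.
gamma [t=6, t=140] → contains → yes.
lambda [t=150, t=161] → after → no.
mu [t=63, t=74] → during → yes.
theta [t=43, t=128] → during → yes.
Result: beta, delta, gamma, mu, theta.

beta, delta, gamma, mu, theta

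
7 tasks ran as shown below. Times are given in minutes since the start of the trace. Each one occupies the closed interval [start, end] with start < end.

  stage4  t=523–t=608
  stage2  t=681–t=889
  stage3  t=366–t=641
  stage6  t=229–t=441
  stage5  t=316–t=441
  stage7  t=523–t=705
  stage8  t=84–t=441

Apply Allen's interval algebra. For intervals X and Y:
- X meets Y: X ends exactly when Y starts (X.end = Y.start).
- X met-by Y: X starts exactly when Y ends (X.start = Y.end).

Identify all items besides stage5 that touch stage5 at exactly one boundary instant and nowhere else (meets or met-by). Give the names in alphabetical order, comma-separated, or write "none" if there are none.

none

Target stage5 = [t=316, t=441].
stage2 [t=681, t=889] → after → no.
stage3 [t=366, t=641] → overlapped-by → no.
stage4 [t=523, t=608] → after → no.
stage6 [t=229, t=441] → finished-by → no.
stage7 [t=523, t=705] → after → no.
stage8 [t=84, t=441] → finished-by → no.
Result: none.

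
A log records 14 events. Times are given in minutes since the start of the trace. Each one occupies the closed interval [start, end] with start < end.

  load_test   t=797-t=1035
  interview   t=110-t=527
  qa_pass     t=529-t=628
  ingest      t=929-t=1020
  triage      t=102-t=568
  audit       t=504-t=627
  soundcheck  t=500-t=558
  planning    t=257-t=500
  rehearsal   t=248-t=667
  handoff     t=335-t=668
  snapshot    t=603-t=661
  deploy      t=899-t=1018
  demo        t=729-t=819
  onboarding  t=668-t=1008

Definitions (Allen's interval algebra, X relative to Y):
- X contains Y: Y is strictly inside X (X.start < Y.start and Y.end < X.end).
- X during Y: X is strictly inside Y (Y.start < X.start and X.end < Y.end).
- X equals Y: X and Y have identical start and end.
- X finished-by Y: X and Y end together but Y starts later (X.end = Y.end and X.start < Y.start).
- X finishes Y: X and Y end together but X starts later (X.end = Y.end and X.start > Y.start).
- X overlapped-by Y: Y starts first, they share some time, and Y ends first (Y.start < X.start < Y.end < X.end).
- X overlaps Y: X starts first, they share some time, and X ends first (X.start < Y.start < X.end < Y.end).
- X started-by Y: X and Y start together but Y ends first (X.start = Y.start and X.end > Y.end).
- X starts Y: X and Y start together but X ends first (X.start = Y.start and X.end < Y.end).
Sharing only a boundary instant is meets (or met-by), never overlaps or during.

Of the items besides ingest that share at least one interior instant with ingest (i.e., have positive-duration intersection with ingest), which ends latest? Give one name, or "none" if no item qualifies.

load_test

Target ingest = [t=929, t=1020].
audit [t=504, t=627] → before → excluded.
demo [t=729, t=819] → before → excluded.
deploy [t=899, t=1018] → overlaps → candidate.
handoff [t=335, t=668] → before → excluded.
interview [t=110, t=527] → before → excluded.
load_test [t=797, t=1035] → contains → candidate.
onboarding [t=668, t=1008] → overlaps → candidate.
planning [t=257, t=500] → before → excluded.
qa_pass [t=529, t=628] → before → excluded.
rehearsal [t=248, t=667] → before → excluded.
snapshot [t=603, t=661] → before → excluded.
soundcheck [t=500, t=558] → before → excluded.
triage [t=102, t=568] → before → excluded.
Among candidates, latest end is t=1035 → load_test.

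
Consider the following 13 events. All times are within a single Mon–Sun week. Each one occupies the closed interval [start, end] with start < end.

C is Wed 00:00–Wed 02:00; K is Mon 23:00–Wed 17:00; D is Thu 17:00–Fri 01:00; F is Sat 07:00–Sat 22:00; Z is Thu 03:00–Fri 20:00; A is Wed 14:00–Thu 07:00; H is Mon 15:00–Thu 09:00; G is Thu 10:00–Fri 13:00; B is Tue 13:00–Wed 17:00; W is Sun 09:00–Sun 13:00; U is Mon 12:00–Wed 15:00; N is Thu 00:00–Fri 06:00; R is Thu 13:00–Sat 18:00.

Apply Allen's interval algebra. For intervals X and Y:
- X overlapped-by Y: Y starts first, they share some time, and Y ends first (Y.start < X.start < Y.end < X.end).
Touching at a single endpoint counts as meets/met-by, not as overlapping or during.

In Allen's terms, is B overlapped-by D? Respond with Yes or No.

B = [Tue 13:00, Wed 17:00], D = [Thu 17:00, Fri 01:00].
Actual relation of B to D: before.
Asked whether 'overlapped-by' holds → No.

No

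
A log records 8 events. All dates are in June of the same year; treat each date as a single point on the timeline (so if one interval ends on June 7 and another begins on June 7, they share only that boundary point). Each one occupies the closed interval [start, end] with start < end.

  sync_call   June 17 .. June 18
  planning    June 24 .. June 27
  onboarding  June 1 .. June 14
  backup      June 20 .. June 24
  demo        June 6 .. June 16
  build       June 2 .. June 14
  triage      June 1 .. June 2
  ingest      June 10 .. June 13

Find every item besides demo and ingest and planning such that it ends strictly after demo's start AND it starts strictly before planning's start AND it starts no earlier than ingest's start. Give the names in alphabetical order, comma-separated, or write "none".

backup, sync_call

Conditions: its end is strictly after demo's start (X.end > June 6) AND its start is strictly before planning's start (X.start < June 24) AND its start is no earlier than ingest's start (X.start >= June 10).
backup: end June 24 > June 6? ✓; start June 20 < June 24? ✓; start June 20 >= June 10? ✓ → yes.
build: end June 14 > June 6? ✓; start June 2 < June 24? ✓; start June 2 >= June 10? ✗ → no.
onboarding: end June 14 > June 6? ✓; start June 1 < June 24? ✓; start June 1 >= June 10? ✗ → no.
sync_call: end June 18 > June 6? ✓; start June 17 < June 24? ✓; start June 17 >= June 10? ✓ → yes.
triage: end June 2 > June 6? ✗; start June 1 < June 24? ✓; start June 1 >= June 10? ✗ → no.
Result: backup, sync_call.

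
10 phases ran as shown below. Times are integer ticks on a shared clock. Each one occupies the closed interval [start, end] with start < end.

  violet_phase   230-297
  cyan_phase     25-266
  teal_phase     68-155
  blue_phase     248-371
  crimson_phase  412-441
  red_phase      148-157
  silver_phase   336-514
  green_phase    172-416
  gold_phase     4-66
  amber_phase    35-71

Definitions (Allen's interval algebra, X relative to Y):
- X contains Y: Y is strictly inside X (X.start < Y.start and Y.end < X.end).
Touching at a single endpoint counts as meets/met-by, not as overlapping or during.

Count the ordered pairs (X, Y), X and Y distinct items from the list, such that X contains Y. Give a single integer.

6

Checking all 90 ordered pairs for relation 'contains'; matching pairs in alphabetical order:
(cyan_phase, amber_phase): cyan_phase contains amber_phase ✓
(cyan_phase, red_phase): cyan_phase contains red_phase ✓
(cyan_phase, teal_phase): cyan_phase contains teal_phase ✓
(green_phase, blue_phase): green_phase contains blue_phase ✓
(green_phase, violet_phase): green_phase contains violet_phase ✓
(silver_phase, crimson_phase): silver_phase contains crimson_phase ✓
Count: 6.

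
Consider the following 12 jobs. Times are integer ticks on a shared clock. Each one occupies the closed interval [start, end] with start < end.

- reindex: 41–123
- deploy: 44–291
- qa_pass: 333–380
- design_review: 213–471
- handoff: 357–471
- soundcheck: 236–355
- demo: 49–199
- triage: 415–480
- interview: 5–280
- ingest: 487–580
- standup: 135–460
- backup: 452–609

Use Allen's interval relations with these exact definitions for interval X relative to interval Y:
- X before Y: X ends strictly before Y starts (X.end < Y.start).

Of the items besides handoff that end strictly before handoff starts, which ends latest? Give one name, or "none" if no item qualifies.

Target handoff = [357, 471].
backup [452, 609] → overlapped-by → excluded.
demo [49, 199] → before → candidate.
deploy [44, 291] → before → candidate.
design_review [213, 471] → finished-by → excluded.
ingest [487, 580] → after → excluded.
interview [5, 280] → before → candidate.
qa_pass [333, 380] → overlaps → excluded.
reindex [41, 123] → before → candidate.
soundcheck [236, 355] → before → candidate.
standup [135, 460] → overlaps → excluded.
triage [415, 480] → overlapped-by → excluded.
Among candidates, latest end is 355 → soundcheck.

soundcheck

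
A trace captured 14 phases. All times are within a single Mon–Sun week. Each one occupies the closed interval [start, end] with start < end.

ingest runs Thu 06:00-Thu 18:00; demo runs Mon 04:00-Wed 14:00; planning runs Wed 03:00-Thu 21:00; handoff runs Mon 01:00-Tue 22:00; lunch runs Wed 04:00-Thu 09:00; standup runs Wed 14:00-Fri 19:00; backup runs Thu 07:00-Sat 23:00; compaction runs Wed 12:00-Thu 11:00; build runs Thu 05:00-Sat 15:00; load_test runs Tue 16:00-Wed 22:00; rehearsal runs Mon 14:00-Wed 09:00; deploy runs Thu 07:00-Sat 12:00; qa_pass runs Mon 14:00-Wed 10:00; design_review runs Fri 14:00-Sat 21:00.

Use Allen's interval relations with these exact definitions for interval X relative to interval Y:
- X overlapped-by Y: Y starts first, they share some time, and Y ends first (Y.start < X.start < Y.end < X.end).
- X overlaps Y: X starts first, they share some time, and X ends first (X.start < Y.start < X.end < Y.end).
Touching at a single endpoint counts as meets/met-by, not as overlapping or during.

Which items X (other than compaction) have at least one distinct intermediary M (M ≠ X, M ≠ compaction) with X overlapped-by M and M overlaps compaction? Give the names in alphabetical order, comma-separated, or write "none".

Target compaction = [Wed 12:00, Thu 11:00].
Intermediaries M with M overlaps compaction: demo, load_test, lunch.
Via demo — items with X overlapped-by demo: load_test, lunch, planning.
Via load_test — items with X overlapped-by load_test: lunch, planning, standup.
Via lunch — items with X overlapped-by lunch: backup, build, deploy, ingest, standup.
Union: backup, build, deploy, ingest, load_test, lunch, planning, standup.

backup, build, deploy, ingest, load_test, lunch, planning, standup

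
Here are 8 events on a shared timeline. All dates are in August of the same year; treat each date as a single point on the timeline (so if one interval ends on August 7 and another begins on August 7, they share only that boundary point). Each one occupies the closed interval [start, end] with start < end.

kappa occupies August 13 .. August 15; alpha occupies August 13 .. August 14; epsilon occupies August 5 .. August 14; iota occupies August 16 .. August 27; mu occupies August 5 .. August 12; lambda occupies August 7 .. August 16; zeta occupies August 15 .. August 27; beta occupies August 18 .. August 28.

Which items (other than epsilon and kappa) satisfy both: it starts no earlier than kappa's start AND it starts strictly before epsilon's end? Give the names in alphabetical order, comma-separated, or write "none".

Conditions: its start is no earlier than kappa's start (X.start >= August 13) AND its start is strictly before epsilon's end (X.start < August 14).
alpha: start August 13 >= August 13? ✓; start August 13 < August 14? ✓ → yes.
beta: start August 18 >= August 13? ✓; start August 18 < August 14? ✗ → no.
iota: start August 16 >= August 13? ✓; start August 16 < August 14? ✗ → no.
lambda: start August 7 >= August 13? ✗; start August 7 < August 14? ✓ → no.
mu: start August 5 >= August 13? ✗; start August 5 < August 14? ✓ → no.
zeta: start August 15 >= August 13? ✓; start August 15 < August 14? ✗ → no.
Result: alpha.

alpha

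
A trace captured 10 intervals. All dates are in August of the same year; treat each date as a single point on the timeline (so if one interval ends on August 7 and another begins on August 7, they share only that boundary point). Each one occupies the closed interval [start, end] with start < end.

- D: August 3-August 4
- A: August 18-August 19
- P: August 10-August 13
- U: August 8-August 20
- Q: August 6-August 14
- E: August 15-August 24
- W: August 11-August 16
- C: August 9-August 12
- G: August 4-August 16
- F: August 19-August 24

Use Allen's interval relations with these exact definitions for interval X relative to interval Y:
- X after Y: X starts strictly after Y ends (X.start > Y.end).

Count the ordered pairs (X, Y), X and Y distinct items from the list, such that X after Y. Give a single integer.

21

Checking all 90 ordered pairs for relation 'after'; matching pairs in alphabetical order:
(A, C): A after C ✓
(A, D): A after D ✓
(A, G): A after G ✓
(A, P): A after P ✓
(A, Q): A after Q ✓
(A, W): A after W ✓
(C, D): C after D ✓
(E, C): E after C ✓
(E, D): E after D ✓
(E, P): E after P ✓
(E, Q): E after Q ✓
(F, C): F after C ✓
(F, D): F after D ✓
(F, G): F after G ✓
(F, P): F after P ✓
(F, Q): F after Q ✓
(F, W): F after W ✓
(P, D): P after D ✓
(Q, D): Q after D ✓
(U, D): U after D ✓
(W, D): W after D ✓
Count: 21.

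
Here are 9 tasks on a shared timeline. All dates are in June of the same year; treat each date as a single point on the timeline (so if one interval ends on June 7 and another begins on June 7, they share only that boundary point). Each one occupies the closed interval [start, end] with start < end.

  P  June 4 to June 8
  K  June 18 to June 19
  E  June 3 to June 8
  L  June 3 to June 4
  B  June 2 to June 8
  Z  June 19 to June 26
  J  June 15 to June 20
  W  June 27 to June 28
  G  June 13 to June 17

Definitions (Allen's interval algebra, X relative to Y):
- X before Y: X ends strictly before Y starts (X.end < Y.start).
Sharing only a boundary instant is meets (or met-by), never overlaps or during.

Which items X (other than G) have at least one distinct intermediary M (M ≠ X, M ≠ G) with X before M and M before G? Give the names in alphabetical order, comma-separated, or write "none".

Target G = [June 13, June 17].
Intermediaries M with M before G: B, E, L, P.
Via B — items with X before B: none.
Via E — items with X before E: none.
Via L — items with X before L: none.
Via P — items with X before P: none.
Union: none.

none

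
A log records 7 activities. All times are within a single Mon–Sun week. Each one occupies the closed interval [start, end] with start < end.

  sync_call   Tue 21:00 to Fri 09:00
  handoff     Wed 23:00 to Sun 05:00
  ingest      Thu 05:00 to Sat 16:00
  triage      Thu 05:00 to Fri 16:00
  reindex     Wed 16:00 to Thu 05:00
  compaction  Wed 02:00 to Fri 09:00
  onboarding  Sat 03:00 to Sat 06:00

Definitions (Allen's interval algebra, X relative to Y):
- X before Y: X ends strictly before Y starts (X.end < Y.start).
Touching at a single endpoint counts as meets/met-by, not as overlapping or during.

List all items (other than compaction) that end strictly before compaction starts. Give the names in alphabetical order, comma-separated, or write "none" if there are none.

Target compaction = [Wed 02:00, Fri 09:00].
handoff [Wed 23:00, Sun 05:00] → overlapped-by → no.
ingest [Thu 05:00, Sat 16:00] → overlapped-by → no.
onboarding [Sat 03:00, Sat 06:00] → after → no.
reindex [Wed 16:00, Thu 05:00] → during → no.
sync_call [Tue 21:00, Fri 09:00] → finished-by → no.
triage [Thu 05:00, Fri 16:00] → overlapped-by → no.
Result: none.

none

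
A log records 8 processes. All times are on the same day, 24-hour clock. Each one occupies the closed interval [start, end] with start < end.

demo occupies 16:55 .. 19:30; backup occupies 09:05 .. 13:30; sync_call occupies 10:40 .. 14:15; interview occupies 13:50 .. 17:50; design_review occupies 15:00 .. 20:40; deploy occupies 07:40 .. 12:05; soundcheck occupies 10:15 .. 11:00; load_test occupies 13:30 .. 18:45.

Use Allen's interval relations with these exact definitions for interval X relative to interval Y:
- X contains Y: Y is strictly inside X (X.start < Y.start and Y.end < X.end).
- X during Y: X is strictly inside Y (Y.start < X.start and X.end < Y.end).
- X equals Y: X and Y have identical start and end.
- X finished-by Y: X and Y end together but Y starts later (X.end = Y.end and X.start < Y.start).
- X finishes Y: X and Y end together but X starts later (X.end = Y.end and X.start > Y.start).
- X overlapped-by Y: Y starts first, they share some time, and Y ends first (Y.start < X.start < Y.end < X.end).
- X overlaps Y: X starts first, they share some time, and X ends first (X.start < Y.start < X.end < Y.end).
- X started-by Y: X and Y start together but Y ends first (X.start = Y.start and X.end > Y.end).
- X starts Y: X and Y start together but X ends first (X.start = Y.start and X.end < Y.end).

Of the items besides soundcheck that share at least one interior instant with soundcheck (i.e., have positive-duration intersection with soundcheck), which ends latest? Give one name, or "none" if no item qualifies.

sync_call

Target soundcheck = [10:15, 11:00].
backup [09:05, 13:30] → contains → candidate.
demo [16:55, 19:30] → after → excluded.
deploy [07:40, 12:05] → contains → candidate.
design_review [15:00, 20:40] → after → excluded.
interview [13:50, 17:50] → after → excluded.
load_test [13:30, 18:45] → after → excluded.
sync_call [10:40, 14:15] → overlapped-by → candidate.
Among candidates, latest end is 14:15 → sync_call.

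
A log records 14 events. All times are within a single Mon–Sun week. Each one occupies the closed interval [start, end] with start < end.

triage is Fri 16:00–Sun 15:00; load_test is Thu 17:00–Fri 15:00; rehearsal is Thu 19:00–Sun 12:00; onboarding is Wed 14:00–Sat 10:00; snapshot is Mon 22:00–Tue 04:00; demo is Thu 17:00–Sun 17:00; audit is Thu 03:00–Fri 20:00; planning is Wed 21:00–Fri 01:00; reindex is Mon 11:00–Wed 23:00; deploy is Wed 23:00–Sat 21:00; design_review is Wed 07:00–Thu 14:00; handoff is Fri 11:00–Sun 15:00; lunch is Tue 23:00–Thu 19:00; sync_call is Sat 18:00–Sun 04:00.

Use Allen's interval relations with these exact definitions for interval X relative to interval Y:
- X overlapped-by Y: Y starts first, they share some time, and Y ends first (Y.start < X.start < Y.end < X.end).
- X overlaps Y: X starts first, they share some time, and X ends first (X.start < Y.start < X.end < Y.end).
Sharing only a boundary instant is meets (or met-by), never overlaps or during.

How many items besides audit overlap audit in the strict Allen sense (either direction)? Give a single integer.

7

Target audit = [Thu 03:00, Fri 20:00].
demo [Thu 17:00, Sun 17:00] → overlapped-by → counts.
deploy [Wed 23:00, Sat 21:00] → contains → no.
design_review [Wed 07:00, Thu 14:00] → overlaps → counts.
handoff [Fri 11:00, Sun 15:00] → overlapped-by → counts.
load_test [Thu 17:00, Fri 15:00] → during → no.
lunch [Tue 23:00, Thu 19:00] → overlaps → counts.
onboarding [Wed 14:00, Sat 10:00] → contains → no.
planning [Wed 21:00, Fri 01:00] → overlaps → counts.
rehearsal [Thu 19:00, Sun 12:00] → overlapped-by → counts.
reindex [Mon 11:00, Wed 23:00] → before → no.
snapshot [Mon 22:00, Tue 04:00] → before → no.
sync_call [Sat 18:00, Sun 04:00] → after → no.
triage [Fri 16:00, Sun 15:00] → overlapped-by → counts.
Total: 7.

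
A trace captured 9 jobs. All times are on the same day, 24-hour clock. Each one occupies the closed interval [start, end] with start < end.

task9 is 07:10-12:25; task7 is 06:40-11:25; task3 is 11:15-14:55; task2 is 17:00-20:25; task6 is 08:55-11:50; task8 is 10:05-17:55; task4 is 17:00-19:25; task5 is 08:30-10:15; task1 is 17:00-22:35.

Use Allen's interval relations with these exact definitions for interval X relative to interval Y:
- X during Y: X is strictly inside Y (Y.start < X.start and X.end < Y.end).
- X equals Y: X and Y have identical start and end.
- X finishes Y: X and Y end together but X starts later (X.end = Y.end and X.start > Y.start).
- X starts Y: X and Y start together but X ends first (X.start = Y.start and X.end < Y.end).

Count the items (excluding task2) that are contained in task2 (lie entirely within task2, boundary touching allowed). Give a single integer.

1

Target task2 = [17:00, 20:25].
task1 [17:00, 22:35] → started-by → no.
task3 [11:15, 14:55] → before → no.
task4 [17:00, 19:25] → starts → counts.
task5 [08:30, 10:15] → before → no.
task6 [08:55, 11:50] → before → no.
task7 [06:40, 11:25] → before → no.
task8 [10:05, 17:55] → overlaps → no.
task9 [07:10, 12:25] → before → no.
Total: 1.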